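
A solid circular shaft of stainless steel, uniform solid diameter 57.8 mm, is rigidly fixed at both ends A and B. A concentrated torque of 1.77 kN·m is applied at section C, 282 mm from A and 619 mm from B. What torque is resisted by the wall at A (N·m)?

With uniform GJ and both ends fixed, compatibility θ_AC = θ_CB gives T_A·a = T_B·b, together with T_A + T_B = T₀.
T_A = T₀·b/(a+b) = 1770·619/901.0 = 1216 N·m; T_B = 554.0 N·m.

1220 N·m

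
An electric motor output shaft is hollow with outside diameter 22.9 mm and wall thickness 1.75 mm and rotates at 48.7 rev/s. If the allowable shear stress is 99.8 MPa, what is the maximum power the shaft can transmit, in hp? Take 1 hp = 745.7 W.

46.8 hp

J = π(d_o⁴ − d_i⁴)/32 = π(0.0229⁴ − 0.0194⁴)/32 = 1.309×10^-8 m⁴.
T_max = τ_allow·J/r = 9.98×10^7 × 1.309×10^-8 / 0.0115 = 114.1 N·m.
ω = 2π·48.7 = 306.0 rad/s, so P_max = T_max·ω = 3.492×10^4 W.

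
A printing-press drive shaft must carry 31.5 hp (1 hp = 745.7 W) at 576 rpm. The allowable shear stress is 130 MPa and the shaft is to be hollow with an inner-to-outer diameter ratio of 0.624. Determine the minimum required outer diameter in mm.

26.2 mm

ω = 2π·576/60 = 60.32 rad/s, so T = P/ω = 31.5×745.7 / 60.32 = 389.4 N·m.
For a hollow shaft with d_i/d_o = 0.624: τ_max = 16T/(π d_o³ (1−k⁴)), so d_o = [16T/(π τ_allow (1−k⁴))]^(1/3) = [16·389.4/(π·1.30×10^8·0.8484)]^(1/3) = 0.02620 m.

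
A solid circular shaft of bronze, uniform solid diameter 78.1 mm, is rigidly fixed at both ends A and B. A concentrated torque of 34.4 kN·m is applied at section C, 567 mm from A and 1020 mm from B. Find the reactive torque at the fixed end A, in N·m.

With uniform GJ and both ends fixed, compatibility θ_AC = θ_CB gives T_A·a = T_B·b, together with T_A + T_B = T₀.
T_A = T₀·b/(a+b) = 34400·1020/1587 = 22110 N·m; T_B = 12290 N·m.

22100 N·m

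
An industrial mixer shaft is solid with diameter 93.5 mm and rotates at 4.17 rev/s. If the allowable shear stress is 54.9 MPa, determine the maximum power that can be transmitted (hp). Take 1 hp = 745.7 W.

J = πd⁴/32 = π(0.0935)⁴/32 = 7.503×10^-6 m⁴.
T_max = τ_allow·J/r = 5.49×10^7 × 7.503×10^-6 / 0.0467 = 8811 N·m.
ω = 2π·4.17 = 26.20 rad/s, so P_max = T_max·ω = 2.309×10^5 W.

310 hp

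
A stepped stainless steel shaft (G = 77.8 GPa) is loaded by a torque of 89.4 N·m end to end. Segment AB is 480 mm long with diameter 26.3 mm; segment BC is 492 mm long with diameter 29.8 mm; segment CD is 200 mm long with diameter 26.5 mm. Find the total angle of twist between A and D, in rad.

J_AB = π(0.0263)⁴/32 = 4.70×10^-8 m⁴; J_BC = π(0.0298)⁴/32 = 7.74×10^-8 m⁴; J_CD = π(0.0265)⁴/32 = 4.84×10^-8 m⁴.
θ = (T/G)·Σ L_i/J_i = (89.40/77.8×10⁹)·(0.480/4.70×10^-8 + 0.492/7.74×10^-8 + 0.200/4.84×10^-8) = 0.02379 rad.

0.0238 rad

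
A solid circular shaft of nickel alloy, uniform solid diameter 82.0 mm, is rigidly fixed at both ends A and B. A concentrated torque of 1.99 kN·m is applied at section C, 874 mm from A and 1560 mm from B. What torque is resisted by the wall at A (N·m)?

1280 N·m

With uniform GJ and both ends fixed, compatibility θ_AC = θ_CB gives T_A·a = T_B·b, together with T_A + T_B = T₀.
T_A = T₀·b/(a+b) = 1990·1560/2434 = 1275 N·m; T_B = 714.6 N·m.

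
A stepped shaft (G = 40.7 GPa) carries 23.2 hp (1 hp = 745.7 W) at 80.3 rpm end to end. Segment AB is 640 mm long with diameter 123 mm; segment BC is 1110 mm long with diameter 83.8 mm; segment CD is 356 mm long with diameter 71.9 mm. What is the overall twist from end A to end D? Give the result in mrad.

ω = 2π·80.3/60 = 8.409 rad/s, so T = P/ω = 23.2×745.7 / 8.409 = 2057 N·m.
J_AB = π(0.123)⁴/32 = 2.25×10^-5 m⁴; J_BC = π(0.0838)⁴/32 = 4.84×10^-6 m⁴; J_CD = π(0.0719)⁴/32 = 2.62×10^-6 m⁴.
θ = (T/G)·Σ L_i/J_i = (2057/40.7×10⁹)·(0.640/2.25×10^-5 + 1.11/4.84×10^-6 + 0.356/2.62×10^-6) = 0.01989 rad.

19.9 mrad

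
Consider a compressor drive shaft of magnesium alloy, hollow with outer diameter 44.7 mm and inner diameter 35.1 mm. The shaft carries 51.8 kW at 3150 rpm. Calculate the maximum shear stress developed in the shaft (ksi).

2.10 ksi

ω = 2π·3150/60 = 329.9 rad/s, so T = P/ω = 51.8×10³ / 329.9 = 157.0 N·m.
J = π(d_o⁴ − d_i⁴)/32 = π(0.0447⁴ − 0.0351⁴)/32 = 2.429×10^-7 m⁴.
τ_max = T·r/J = 157.0 × 0.0224 / 2.429×10^-7 = 1.445×10^7 Pa.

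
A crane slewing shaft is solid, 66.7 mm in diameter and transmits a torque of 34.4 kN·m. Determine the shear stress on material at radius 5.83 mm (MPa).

J = πd⁴/32 = π(0.0667)⁴/32 = 1.943×10^-6 m⁴.
Shear stress varies linearly with radius: τ = T·r/J = 34400 × 0.00583 / 1.943×10^-6 = 1.032×10^8 Pa.

103 MPa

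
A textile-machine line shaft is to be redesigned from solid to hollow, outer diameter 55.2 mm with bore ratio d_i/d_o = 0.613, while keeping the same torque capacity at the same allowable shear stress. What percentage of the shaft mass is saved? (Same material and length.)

30.9 %

Equal τ_max and T ⇒ the solid shaft needs d_s³ = d_o³(1−k⁴), so d_s = 55.2·(1−0.613⁴)^(1/3) = 52.47 mm.
Area ratio A_h/A_s = d_o²(1−k²)/d_s² = (1−k²)/(1−k⁴)^(2/3) = 0.6909.
Mass saving = 1 − 0.6909 = 30.9 %.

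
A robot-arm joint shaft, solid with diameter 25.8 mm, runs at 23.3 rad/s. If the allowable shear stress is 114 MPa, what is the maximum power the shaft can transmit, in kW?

J = πd⁴/32 = π(0.0258)⁴/32 = 4.350×10^-8 m⁴.
T_max = τ_allow·J/r = 1.14×10^8 × 4.350×10^-8 / 0.0129 = 384.4 N·m.
ω = 23.3 rad/s, so P_max = T_max·ω = 8957 W.

8.96 kW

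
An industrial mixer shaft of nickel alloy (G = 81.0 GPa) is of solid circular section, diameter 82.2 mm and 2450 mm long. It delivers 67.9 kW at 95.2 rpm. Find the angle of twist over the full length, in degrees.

2.63°

ω = 2π·95.2/60 = 9.969 rad/s, so T = P/ω = 67.9×10³ / 9.969 = 6811 N·m.
J = πd⁴/32 = π(0.0822)⁴/32 = 4.482×10^-6 m⁴.
θ = T·L/(G·J) = 6811 × 2.45 / (81.0×10⁹ × 4.482×10^-6) = 0.04596 rad.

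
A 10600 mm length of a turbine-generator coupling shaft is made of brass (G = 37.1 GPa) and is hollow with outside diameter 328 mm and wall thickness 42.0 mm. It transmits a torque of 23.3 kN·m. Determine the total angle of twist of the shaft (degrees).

J = π(d_o⁴ − d_i⁴)/32 = π(0.328⁴ − 0.244⁴)/32 = 7.883×10^-4 m⁴.
θ = T·L/(G·J) = 23300 × 10.6 / (37.1×10⁹ × 7.883×10^-4) = 8.445×10^-3 rad.

0.484°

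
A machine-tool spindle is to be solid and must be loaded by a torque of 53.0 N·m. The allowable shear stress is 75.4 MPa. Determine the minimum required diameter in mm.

15.3 mm

For a solid shaft τ_max = 16T/(πd³), so d = (16T/(π τ_allow))^(1/3) = (16·53.00/(π·7.54×10^7))^(1/3) = 0.01530 m.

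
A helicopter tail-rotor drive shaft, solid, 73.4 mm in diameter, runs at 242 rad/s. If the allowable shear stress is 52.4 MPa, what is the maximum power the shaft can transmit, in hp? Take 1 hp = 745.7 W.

1320 hp

J = πd⁴/32 = π(0.0734)⁴/32 = 2.850×10^-6 m⁴.
T_max = τ_allow·J/r = 5.24×10^7 × 2.850×10^-6 / 0.0367 = 4069 N·m.
ω = 242 rad/s, so P_max = T_max·ω = 9.846×10^5 W.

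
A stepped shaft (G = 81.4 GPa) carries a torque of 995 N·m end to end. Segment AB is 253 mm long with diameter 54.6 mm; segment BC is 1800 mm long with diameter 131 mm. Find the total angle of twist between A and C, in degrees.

0.247°

J_AB = π(0.0546)⁴/32 = 8.73×10^-7 m⁴; J_BC = π(0.131)⁴/32 = 2.89×10^-5 m⁴.
θ = (T/G)·Σ L_i/J_i = (995.0/81.4×10⁹)·(0.253/8.73×10^-7 + 1.80/2.89×10^-5) = 4.305×10^-3 rad.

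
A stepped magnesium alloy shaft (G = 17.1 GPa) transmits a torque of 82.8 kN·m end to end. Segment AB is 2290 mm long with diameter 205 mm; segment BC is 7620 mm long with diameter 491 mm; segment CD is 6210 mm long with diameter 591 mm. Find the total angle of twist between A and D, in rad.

0.0729 rad

J_AB = π(0.205)⁴/32 = 1.73×10^-4 m⁴; J_BC = π(0.491)⁴/32 = 5.71×10^-3 m⁴; J_CD = π(0.591)⁴/32 = 0.0120 m⁴.
θ = (T/G)·Σ L_i/J_i = (82800/17.1×10⁹)·(2.29/1.73×10^-4 + 7.62/5.71×10^-3 + 6.21/0.0120) = 0.07293 rad.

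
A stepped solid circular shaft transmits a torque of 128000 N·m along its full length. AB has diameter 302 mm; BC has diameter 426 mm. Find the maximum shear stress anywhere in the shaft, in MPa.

Under the same torque, τ_max = 16T/(πd³) is largest where d is smallest — segment AB (d = 302 mm).
τ_max = 16·128000/(π·(0.302)³) = 2.367×10^7 Pa.

23.7 MPa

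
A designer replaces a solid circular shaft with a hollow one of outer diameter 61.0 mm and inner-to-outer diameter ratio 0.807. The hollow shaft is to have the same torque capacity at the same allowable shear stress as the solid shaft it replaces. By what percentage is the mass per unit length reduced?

49.6 %

Equal τ_max and T ⇒ the solid shaft needs d_s³ = d_o³(1−k⁴), so d_s = 61.0·(1−0.807⁴)^(1/3) = 50.75 mm.
Area ratio A_h/A_s = d_o²(1−k²)/d_s² = (1−k²)/(1−k⁴)^(2/3) = 0.5038.
Mass saving = 1 − 0.5038 = 49.6 %.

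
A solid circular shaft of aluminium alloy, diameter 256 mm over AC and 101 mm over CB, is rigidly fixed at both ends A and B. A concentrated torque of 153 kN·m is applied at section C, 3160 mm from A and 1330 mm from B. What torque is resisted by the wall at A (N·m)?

Compatibility: T_A·a/J_AC = T_B·b/J_CB with T_A + T_B = T₀.
J_AC = 4.22×10^-4 m⁴, J_CB = 1.02×10^-5 m⁴, so T_A = T₀·(J_AC/a)/((J_AC/a)+(J_CB/b)) = 144700 N·m, T_B = 8328 N·m.

145000 N·m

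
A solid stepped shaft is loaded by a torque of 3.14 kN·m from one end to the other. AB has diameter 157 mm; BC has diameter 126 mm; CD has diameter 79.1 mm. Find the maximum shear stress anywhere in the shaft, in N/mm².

32.3 N/mm²

Under the same torque, τ_max = 16T/(πd³) is largest where d is smallest — segment CD (d = 79.1 mm).
τ_max = 16·3140/(π·(0.0791)³) = 3.231×10^7 Pa.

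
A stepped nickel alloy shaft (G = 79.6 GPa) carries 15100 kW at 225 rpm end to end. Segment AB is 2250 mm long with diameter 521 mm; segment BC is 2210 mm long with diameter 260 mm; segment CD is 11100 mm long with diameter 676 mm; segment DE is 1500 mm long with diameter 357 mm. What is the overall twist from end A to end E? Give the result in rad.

ω = 2π·225/60 = 23.56 rad/s, so T = P/ω = 15100×10³ / 23.56 = 640900 N·m.
J_AB = π(0.521)⁴/32 = 7.23×10^-3 m⁴; J_BC = π(0.260)⁴/32 = 4.49×10^-4 m⁴; J_CD = π(0.676)⁴/32 = 0.0205 m⁴; J_DE = π(0.357)⁴/32 = 1.59×10^-3 m⁴.
θ = (T/G)·Σ L_i/J_i = (640900/79.6×10⁹)·(2.25/7.23×10^-3 + 2.21/4.49×10^-4 + 11.1/0.0205 + 1.50/1.59×10^-3) = 0.05410 rad.

0.0541 rad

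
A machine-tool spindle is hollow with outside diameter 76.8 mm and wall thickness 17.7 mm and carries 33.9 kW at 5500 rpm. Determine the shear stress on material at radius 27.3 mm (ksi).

0.0745 ksi

ω = 2π·5500/60 = 576.0 rad/s, so T = P/ω = 33.9×10³ / 576.0 = 58.86 N·m.
J = π(d_o⁴ − d_i⁴)/32 = π(0.0768⁴ − 0.0414⁴)/32 = 3.127×10^-6 m⁴.
Shear stress varies linearly with radius: τ = T·r/J = 58.86 × 0.0273 / 3.127×10^-6 = 5.139×10^5 Pa.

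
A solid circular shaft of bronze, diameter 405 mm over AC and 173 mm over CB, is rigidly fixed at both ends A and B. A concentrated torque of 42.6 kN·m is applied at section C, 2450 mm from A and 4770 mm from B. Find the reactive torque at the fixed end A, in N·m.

41900 N·m

Compatibility: T_A·a/J_AC = T_B·b/J_CB with T_A + T_B = T₀.
J_AC = 2.64×10^-3 m⁴, J_CB = 8.79×10^-5 m⁴, so T_A = T₀·(J_AC/a)/((J_AC/a)+(J_CB/b)) = 41880 N·m, T_B = 716.2 N·m.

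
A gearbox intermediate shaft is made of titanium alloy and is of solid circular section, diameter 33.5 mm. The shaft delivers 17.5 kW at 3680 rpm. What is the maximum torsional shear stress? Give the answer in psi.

892 psi

ω = 2π·3680/60 = 385.4 rad/s, so T = P/ω = 17.5×10³ / 385.4 = 45.41 N·m.
J = πd⁴/32 = π(0.0335)⁴/32 = 1.236×10^-7 m⁴.
τ_max = T·r/J = 45.41 × 0.0168 / 1.236×10^-7 = 6.152×10^6 Pa.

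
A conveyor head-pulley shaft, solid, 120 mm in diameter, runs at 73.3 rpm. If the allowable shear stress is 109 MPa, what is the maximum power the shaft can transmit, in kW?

284 kW

J = πd⁴/32 = π(0.120)⁴/32 = 2.036×10^-5 m⁴.
T_max = τ_allow·J/r = 1.09×10^8 × 2.036×10^-5 / 0.0600 = 36980 N·m.
ω = 2π·73.3/60 = 7.676 rad/s, so P_max = T_max·ω = 2.839×10^5 W.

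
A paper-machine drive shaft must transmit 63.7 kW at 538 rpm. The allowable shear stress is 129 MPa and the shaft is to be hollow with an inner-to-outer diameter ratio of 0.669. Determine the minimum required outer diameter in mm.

38.2 mm

ω = 2π·538/60 = 56.34 rad/s, so T = P/ω = 63.7×10³ / 56.34 = 1131 N·m.
For a hollow shaft with d_i/d_o = 0.669: τ_max = 16T/(π d_o³ (1−k⁴)), so d_o = [16T/(π τ_allow (1−k⁴))]^(1/3) = [16·1131/(π·1.29×10^8·0.7997)]^(1/3) = 0.03822 m.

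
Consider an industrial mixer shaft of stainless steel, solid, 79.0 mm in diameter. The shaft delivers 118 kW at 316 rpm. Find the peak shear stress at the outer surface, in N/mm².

36.8 N/mm²

ω = 2π·316/60 = 33.09 rad/s, so T = P/ω = 118×10³ / 33.09 = 3566 N·m.
J = πd⁴/32 = π(0.0790)⁴/32 = 3.824×10^-6 m⁴.
τ_max = T·r/J = 3566 × 0.0395 / 3.824×10^-6 = 3.683×10^7 Pa.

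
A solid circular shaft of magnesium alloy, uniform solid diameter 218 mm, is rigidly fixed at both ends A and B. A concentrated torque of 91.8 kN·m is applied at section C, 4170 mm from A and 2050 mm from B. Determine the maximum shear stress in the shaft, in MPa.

With uniform GJ and both ends fixed, compatibility θ_AC = θ_CB gives T_A·a = T_B·b, together with T_A + T_B = T₀.
T_A = T₀·b/(a+b) = 91800·2050/6220 = 30260 N·m; T_B = 61540 N·m.
τ in each portion: τ_AC = 1.49×10^7 Pa, τ_CB = 3.03×10^7 Pa; maximum is in CB.
τ_max = T_CB·r/J = 61540·0.109/2.22×10^-4 = 3.025×10^7 Pa.

30.3 MPa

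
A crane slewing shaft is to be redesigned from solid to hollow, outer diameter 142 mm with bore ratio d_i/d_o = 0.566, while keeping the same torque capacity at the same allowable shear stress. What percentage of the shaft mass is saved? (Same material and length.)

Equal τ_max and T ⇒ the solid shaft needs d_s³ = d_o³(1−k⁴), so d_s = 142·(1−0.566⁴)^(1/3) = 137.0 mm.
Area ratio A_h/A_s = d_o²(1−k²)/d_s² = (1−k²)/(1−k⁴)^(2/3) = 0.7305.
Mass saving = 1 − 0.7305 = 26.9 %.

26.9 %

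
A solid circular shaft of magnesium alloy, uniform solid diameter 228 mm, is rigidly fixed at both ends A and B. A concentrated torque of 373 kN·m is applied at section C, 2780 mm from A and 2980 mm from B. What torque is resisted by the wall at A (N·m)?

With uniform GJ and both ends fixed, compatibility θ_AC = θ_CB gives T_A·a = T_B·b, together with T_A + T_B = T₀.
T_A = T₀·b/(a+b) = 373000·2980/5760 = 193000 N·m; T_B = 180000 N·m.

193000 N·m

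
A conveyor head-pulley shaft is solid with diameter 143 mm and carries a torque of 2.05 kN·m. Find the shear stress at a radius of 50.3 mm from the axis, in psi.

J = πd⁴/32 = π(0.143)⁴/32 = 4.105×10^-5 m⁴.
Shear stress varies linearly with radius: τ = T·r/J = 2050 × 0.0503 / 4.105×10^-5 = 2.512×10^6 Pa.

364 psi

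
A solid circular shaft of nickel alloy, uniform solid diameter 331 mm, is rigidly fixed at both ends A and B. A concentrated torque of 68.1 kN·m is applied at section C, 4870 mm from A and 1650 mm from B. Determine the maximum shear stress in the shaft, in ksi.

1.04 ksi

With uniform GJ and both ends fixed, compatibility θ_AC = θ_CB gives T_A·a = T_B·b, together with T_A + T_B = T₀.
T_A = T₀·b/(a+b) = 68100·1650/6520 = 17230 N·m; T_B = 50870 N·m.
τ in each portion: τ_AC = 2.42×10^6 Pa, τ_CB = 7.14×10^6 Pa; maximum is in CB.
τ_max = T_CB·r/J = 50870·0.166/1.18×10^-3 = 7.144×10^6 Pa.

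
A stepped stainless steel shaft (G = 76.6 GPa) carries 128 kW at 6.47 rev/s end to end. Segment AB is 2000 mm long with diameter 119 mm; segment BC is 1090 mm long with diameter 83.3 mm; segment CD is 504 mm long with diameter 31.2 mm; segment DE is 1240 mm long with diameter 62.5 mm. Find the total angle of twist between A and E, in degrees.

ω = 2π·6.47 = 40.65 rad/s, so T = P/ω = 128×10³ / 40.65 = 3149 N·m.
J_AB = π(0.119)⁴/32 = 1.97×10^-5 m⁴; J_BC = π(0.0833)⁴/32 = 4.73×10^-6 m⁴; J_CD = π(0.0312)⁴/32 = 9.30×10^-8 m⁴; J_DE = π(0.0625)⁴/32 = 1.50×10^-6 m⁴.
θ = (T/G)·Σ L_i/J_i = (3149/76.6×10⁹)·(2.00/1.97×10^-5 + 1.09/4.73×10^-6 + 0.504/9.30×10^-8 + 1.24/1.50×10^-6) = 0.2704 rad.

15.5°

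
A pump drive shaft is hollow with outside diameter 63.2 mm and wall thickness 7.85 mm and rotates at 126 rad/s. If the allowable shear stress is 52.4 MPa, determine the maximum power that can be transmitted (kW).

J = π(d_o⁴ − d_i⁴)/32 = π(0.0632⁴ − 0.0475⁴)/32 = 1.067×10^-6 m⁴.
T_max = τ_allow·J/r = 5.24×10^7 × 1.067×10^-6 / 0.0316 = 1769 N·m.
ω = 126 rad/s, so P_max = T_max·ω = 2.228×10^5 W.

223 kW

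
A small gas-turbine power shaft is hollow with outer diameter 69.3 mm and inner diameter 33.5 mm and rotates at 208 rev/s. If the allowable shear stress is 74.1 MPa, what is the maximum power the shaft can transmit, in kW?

J = π(d_o⁴ − d_i⁴)/32 = π(0.0693⁴ − 0.0335⁴)/32 = 2.141×10^-6 m⁴.
T_max = τ_allow·J/r = 7.41×10^7 × 2.141×10^-6 / 0.0347 = 4578 N·m.
ω = 2π·208 = 1307 rad/s, so P_max = T_max·ω = 5.983×10^6 W.

5980 kW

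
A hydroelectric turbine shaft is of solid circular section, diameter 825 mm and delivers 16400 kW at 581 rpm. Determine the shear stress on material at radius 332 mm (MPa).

ω = 2π·581/60 = 60.84 rad/s, so T = P/ω = 16400×10³ / 60.84 = 269500 N·m.
J = πd⁴/32 = π(0.825)⁴/32 = 0.04548 m⁴.
Shear stress varies linearly with radius: τ = T·r/J = 269500 × 0.332 / 0.04548 = 1.968×10^6 Pa.

1.97 MPa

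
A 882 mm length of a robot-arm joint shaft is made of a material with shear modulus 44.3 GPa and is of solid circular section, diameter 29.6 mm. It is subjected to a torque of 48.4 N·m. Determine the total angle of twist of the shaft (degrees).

J = πd⁴/32 = π(0.0296)⁴/32 = 7.536×10^-8 m⁴.
θ = T·L/(G·J) = 48.40 × 0.882 / (44.3×10⁹ × 7.536×10^-8) = 0.01279 rad.

0.733°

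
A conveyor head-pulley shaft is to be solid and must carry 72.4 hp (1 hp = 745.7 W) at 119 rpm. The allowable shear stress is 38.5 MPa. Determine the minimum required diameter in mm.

ω = 2π·119/60 = 12.46 rad/s, so T = P/ω = 72.4×745.7 / 12.46 = 4332 N·m.
For a solid shaft τ_max = 16T/(πd³), so d = (16T/(π τ_allow))^(1/3) = (16·4332/(π·3.85×10^7))^(1/3) = 0.08306 m.

83.1 mm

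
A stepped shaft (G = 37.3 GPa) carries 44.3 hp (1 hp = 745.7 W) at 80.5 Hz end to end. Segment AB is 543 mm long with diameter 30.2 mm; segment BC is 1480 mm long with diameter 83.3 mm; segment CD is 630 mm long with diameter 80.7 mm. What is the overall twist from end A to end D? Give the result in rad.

ω = 2π·80.5 = 505.8 rad/s, so T = P/ω = 44.3×745.7 / 505.8 = 65.31 N·m.
J_AB = π(0.0302)⁴/32 = 8.17×10^-8 m⁴; J_BC = π(0.0833)⁴/32 = 4.73×10^-6 m⁴; J_CD = π(0.0807)⁴/32 = 4.16×10^-6 m⁴.
θ = (T/G)·Σ L_i/J_i = (65.31/37.3×10⁹)·(0.543/8.17×10^-8 + 1.48/4.73×10^-6 + 0.630/4.16×10^-6) = 0.01246 rad.

0.0125 rad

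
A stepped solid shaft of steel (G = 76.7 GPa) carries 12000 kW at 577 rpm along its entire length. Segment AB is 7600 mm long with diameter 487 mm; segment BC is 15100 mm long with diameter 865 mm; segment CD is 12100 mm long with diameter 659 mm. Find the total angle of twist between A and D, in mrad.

5.97 mrad

ω = 2π·577/60 = 60.42 rad/s, so T = P/ω = 12000×10³ / 60.42 = 198600 N·m.
J_AB = π(0.487)⁴/32 = 5.52×10^-3 m⁴; J_BC = π(0.865)⁴/32 = 0.0550 m⁴; J_CD = π(0.659)⁴/32 = 0.0185 m⁴.
θ = (T/G)·Σ L_i/J_i = (198600/76.7×10⁹)·(7.60/5.52×10^-3 + 15.1/0.0550 + 12.1/0.0185) = 5.967×10^-3 rad.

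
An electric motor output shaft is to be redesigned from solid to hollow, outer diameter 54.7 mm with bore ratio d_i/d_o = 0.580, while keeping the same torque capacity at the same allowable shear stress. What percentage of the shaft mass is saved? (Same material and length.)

Equal τ_max and T ⇒ the solid shaft needs d_s³ = d_o³(1−k⁴), so d_s = 54.7·(1−0.580⁴)^(1/3) = 52.55 mm.
Area ratio A_h/A_s = d_o²(1−k²)/d_s² = (1−k²)/(1−k⁴)^(2/3) = 0.7189.
Mass saving = 1 − 0.7189 = 28.1 %.

28.1 %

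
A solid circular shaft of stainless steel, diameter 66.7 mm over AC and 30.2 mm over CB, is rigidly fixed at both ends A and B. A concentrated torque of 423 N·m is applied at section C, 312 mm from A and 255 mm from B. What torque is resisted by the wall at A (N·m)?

402 N·m

Compatibility: T_A·a/J_AC = T_B·b/J_CB with T_A + T_B = T₀.
J_AC = 1.94×10^-6 m⁴, J_CB = 8.17×10^-8 m⁴, so T_A = T₀·(J_AC/a)/((J_AC/a)+(J_CB/b)) = 402.3 N·m, T_B = 20.69 N·m.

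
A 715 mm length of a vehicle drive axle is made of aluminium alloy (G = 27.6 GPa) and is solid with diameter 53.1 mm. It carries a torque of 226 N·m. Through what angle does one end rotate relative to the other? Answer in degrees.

J = πd⁴/32 = π(0.0531)⁴/32 = 7.805×10^-7 m⁴.
θ = T·L/(G·J) = 226.0 × 0.715 / (27.6×10⁹ × 7.805×10^-7) = 7.501×10^-3 rad.

0.430°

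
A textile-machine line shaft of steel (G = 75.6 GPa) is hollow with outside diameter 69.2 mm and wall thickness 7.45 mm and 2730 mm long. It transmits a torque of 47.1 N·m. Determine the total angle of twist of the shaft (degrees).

J = π(d_o⁴ − d_i⁴)/32 = π(0.0692⁴ − 0.0543⁴)/32 = 1.398×10^-6 m⁴.
θ = T·L/(G·J) = 47.10 × 2.73 / (75.6×10⁹ × 1.398×10^-6) = 1.217×10^-3 rad.

0.0697°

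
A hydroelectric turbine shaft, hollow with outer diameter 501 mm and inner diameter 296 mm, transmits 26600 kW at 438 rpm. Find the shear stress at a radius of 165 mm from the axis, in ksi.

2.56 ksi

ω = 2π·438/60 = 45.87 rad/s, so T = P/ω = 26600×10³ / 45.87 = 579900 N·m.
J = π(d_o⁴ − d_i⁴)/32 = π(0.501⁴ − 0.296⁴)/32 = 5.432×10^-3 m⁴.
Shear stress varies linearly with radius: τ = T·r/J = 579900 × 0.165 / 5.432×10^-3 = 1.762×10^7 Pa.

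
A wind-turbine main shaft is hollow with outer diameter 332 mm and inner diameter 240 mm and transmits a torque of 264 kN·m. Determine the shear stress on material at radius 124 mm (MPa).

37.8 MPa

J = π(d_o⁴ − d_i⁴)/32 = π(0.332⁴ − 0.240⁴)/32 = 8.670×10^-4 m⁴.
Shear stress varies linearly with radius: τ = T·r/J = 264000 × 0.124 / 8.670×10^-4 = 3.776×10^7 Pa.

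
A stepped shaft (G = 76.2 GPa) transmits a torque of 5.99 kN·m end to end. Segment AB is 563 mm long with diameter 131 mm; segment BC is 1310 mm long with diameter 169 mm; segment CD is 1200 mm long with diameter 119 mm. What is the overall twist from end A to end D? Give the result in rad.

0.00761 rad

J_AB = π(0.131)⁴/32 = 2.89×10^-5 m⁴; J_BC = π(0.169)⁴/32 = 8.01×10^-5 m⁴; J_CD = π(0.119)⁴/32 = 1.97×10^-5 m⁴.
θ = (T/G)·Σ L_i/J_i = (5990/76.2×10⁹)·(0.563/2.89×10^-5 + 1.31/8.01×10^-5 + 1.20/1.97×10^-5) = 7.608×10^-3 rad.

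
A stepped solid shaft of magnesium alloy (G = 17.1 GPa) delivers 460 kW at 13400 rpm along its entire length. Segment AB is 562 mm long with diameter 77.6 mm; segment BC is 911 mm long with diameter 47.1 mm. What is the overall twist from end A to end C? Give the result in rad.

ω = 2π·13400/60 = 1403 rad/s, so T = P/ω = 460×10³ / 1403 = 327.8 N·m.
J_AB = π(0.0776)⁴/32 = 3.56×10^-6 m⁴; J_BC = π(0.0471)⁴/32 = 4.83×10^-7 m⁴.
θ = (T/G)·Σ L_i/J_i = (327.8/17.1×10⁹)·(0.562/3.56×10^-6 + 0.911/4.83×10^-7) = 0.03917 rad.

0.0392 rad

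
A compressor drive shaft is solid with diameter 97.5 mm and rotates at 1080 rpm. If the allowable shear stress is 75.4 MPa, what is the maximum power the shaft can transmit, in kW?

J = πd⁴/32 = π(0.0975)⁴/32 = 8.872×10^-6 m⁴.
T_max = τ_allow·J/r = 7.54×10^7 × 8.872×10^-6 / 0.0488 = 13720 N·m.
ω = 2π·1080/60 = 113.1 rad/s, so P_max = T_max·ω = 1.552×10^6 W.

1550 kW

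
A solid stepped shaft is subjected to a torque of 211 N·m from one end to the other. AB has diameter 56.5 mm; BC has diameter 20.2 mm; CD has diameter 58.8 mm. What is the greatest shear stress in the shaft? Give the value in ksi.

Under the same torque, τ_max = 16T/(πd³) is largest where d is smallest — segment BC (d = 20.2 mm).
τ_max = 16·211.0/(π·(0.0202)³) = 1.304×10^8 Pa.

18.9 ksi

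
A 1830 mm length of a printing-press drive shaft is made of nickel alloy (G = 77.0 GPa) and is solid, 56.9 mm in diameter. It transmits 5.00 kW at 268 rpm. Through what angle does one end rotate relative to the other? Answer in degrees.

0.236°

ω = 2π·268/60 = 28.06 rad/s, so T = P/ω = 5.00×10³ / 28.06 = 178.2 N·m.
J = πd⁴/32 = π(0.0569)⁴/32 = 1.029×10^-6 m⁴.
θ = T·L/(G·J) = 178.2 × 1.83 / (77.0×10⁹ × 1.029×10^-6) = 4.115×10^-3 rad.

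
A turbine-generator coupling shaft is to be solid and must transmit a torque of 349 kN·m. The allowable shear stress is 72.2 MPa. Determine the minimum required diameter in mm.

For a solid shaft τ_max = 16T/(πd³), so d = (16T/(π τ_allow))^(1/3) = (16·349000/(π·7.22×10^7))^(1/3) = 0.2909 m.

291 mm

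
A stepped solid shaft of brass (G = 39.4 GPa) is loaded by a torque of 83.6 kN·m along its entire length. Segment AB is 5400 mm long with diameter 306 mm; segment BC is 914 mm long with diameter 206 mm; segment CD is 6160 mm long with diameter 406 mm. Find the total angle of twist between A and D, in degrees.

J_AB = π(0.306)⁴/32 = 8.61×10^-4 m⁴; J_BC = π(0.206)⁴/32 = 1.77×10^-4 m⁴; J_CD = π(0.406)⁴/32 = 2.67×10^-3 m⁴.
θ = (T/G)·Σ L_i/J_i = (83600/39.4×10⁹)·(5.40/8.61×10^-4 + 0.914/1.77×10^-4 + 6.16/2.67×10^-3) = 0.02918 rad.

1.67°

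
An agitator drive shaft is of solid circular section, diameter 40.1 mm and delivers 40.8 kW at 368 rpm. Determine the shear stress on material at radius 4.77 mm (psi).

2890 psi

ω = 2π·368/60 = 38.54 rad/s, so T = P/ω = 40.8×10³ / 38.54 = 1059 N·m.
J = πd⁴/32 = π(0.0401)⁴/32 = 2.539×10^-7 m⁴.
Shear stress varies linearly with radius: τ = T·r/J = 1059 × 0.00477 / 2.539×10^-7 = 1.989×10^7 Pa.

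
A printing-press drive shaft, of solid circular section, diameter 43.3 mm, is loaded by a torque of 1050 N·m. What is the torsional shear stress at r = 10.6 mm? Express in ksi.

J = πd⁴/32 = π(0.0433)⁴/32 = 3.451×10^-7 m⁴.
Shear stress varies linearly with radius: τ = T·r/J = 1050 × 0.0106 / 3.451×10^-7 = 3.225×10^7 Pa.

4.68 ksi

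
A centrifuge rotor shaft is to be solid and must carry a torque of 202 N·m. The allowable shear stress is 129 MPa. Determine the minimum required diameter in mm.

20.0 mm

For a solid shaft τ_max = 16T/(πd³), so d = (16T/(π τ_allow))^(1/3) = (16·202.0/(π·1.29×10^8))^(1/3) = 0.01998 m.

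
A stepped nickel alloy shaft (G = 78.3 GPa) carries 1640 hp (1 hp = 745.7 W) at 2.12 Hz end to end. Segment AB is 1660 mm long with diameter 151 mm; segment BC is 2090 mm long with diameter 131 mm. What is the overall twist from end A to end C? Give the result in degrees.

ω = 2π·2.12 = 13.32 rad/s, so T = P/ω = 1640×745.7 / 13.32 = 91810 N·m.
J_AB = π(0.151)⁴/32 = 5.10×10^-5 m⁴; J_BC = π(0.131)⁴/32 = 2.89×10^-5 m⁴.
θ = (T/G)·Σ L_i/J_i = (91810/78.3×10⁹)·(1.66/5.10×10^-5 + 2.09/2.89×10^-5) = 0.1229 rad.

7.04°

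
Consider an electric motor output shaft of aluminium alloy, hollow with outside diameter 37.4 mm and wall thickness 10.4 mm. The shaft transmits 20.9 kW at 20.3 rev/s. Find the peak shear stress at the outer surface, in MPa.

16.6 MPa

ω = 2π·20.3 = 127.5 rad/s, so T = P/ω = 20.9×10³ / 127.5 = 163.9 N·m.
J = π(d_o⁴ − d_i⁴)/32 = π(0.0374⁴ − 0.0166⁴)/32 = 1.846×10^-7 m⁴.
τ_max = T·r/J = 163.9 × 0.0187 / 1.846×10^-7 = 1.660×10^7 Pa.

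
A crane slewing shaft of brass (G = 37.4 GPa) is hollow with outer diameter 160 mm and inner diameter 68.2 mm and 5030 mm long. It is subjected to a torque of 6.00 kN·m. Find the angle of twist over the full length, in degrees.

J = π(d_o⁴ − d_i⁴)/32 = π(0.160⁴ − 0.0682⁴)/32 = 6.222×10^-5 m⁴.
θ = T·L/(G·J) = 6000 × 5.03 / (37.4×10⁹ × 6.222×10^-5) = 0.01297 rad.

0.743°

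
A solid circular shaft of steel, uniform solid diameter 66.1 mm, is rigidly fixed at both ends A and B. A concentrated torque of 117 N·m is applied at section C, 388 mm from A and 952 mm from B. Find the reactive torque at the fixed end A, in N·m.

With uniform GJ and both ends fixed, compatibility θ_AC = θ_CB gives T_A·a = T_B·b, together with T_A + T_B = T₀.
T_A = T₀·b/(a+b) = 117.0·952/1340 = 83.12 N·m; T_B = 33.88 N·m.

83.1 N·m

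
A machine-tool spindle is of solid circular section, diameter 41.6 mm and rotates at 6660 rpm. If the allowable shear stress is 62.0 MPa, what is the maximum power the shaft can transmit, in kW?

611 kW

J = πd⁴/32 = π(0.0416)⁴/32 = 2.940×10^-7 m⁴.
T_max = τ_allow·J/r = 6.20×10^7 × 2.940×10^-7 / 0.0208 = 876.4 N·m.
ω = 2π·6660/60 = 697.4 rad/s, so P_max = T_max·ω = 6.112×10^5 W.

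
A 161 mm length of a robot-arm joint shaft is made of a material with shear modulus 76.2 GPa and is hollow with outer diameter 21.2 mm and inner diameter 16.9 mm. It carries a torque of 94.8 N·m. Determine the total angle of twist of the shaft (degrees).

J = π(d_o⁴ − d_i⁴)/32 = π(0.0212⁴ − 0.0169⁴)/32 = 1.182×10^-8 m⁴.
θ = T·L/(G·J) = 94.80 × 0.161 / (76.2×10⁹ × 1.182×10^-8) = 0.01694 rad.

0.971°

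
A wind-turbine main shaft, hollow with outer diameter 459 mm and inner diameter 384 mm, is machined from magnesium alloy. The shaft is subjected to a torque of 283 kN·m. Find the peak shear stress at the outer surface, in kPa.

29200 kPa

J = π(d_o⁴ − d_i⁴)/32 = π(0.459⁴ − 0.384⁴)/32 = 2.223×10^-3 m⁴.
τ_max = T·r/J = 283000 × 0.230 / 2.223×10^-3 = 2.922×10^7 Pa.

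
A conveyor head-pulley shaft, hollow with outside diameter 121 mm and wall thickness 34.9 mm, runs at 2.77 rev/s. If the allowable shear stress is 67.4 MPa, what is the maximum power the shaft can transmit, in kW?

J = π(d_o⁴ − d_i⁴)/32 = π(0.121⁴ − 0.0512⁴)/32 = 2.037×10^-5 m⁴.
T_max = τ_allow·J/r = 6.74×10^7 × 2.037×10^-5 / 0.0605 = 22690 N·m.
ω = 2π·2.77 = 17.40 rad/s, so P_max = T_max·ω = 3.950×10^5 W.

395 kW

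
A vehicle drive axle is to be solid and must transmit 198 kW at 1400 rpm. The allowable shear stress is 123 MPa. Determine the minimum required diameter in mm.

38.2 mm

ω = 2π·1400/60 = 146.6 rad/s, so T = P/ω = 198×10³ / 146.6 = 1351 N·m.
For a solid shaft τ_max = 16T/(πd³), so d = (16T/(π τ_allow))^(1/3) = (16·1351/(π·1.23×10^8))^(1/3) = 0.03824 m.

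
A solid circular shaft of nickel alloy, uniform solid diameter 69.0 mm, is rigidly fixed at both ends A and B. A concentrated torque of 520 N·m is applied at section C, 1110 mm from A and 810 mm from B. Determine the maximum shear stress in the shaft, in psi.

With uniform GJ and both ends fixed, compatibility θ_AC = θ_CB gives T_A·a = T_B·b, together with T_A + T_B = T₀.
T_A = T₀·b/(a+b) = 520.0·810/1920 = 219.4 N·m; T_B = 300.6 N·m.
τ in each portion: τ_AC = 3.40×10^6 Pa, τ_CB = 4.66×10^6 Pa; maximum is in CB.
τ_max = T_CB·r/J = 300.6·0.0345/2.23×10^-6 = 4.661×10^6 Pa.

676 psi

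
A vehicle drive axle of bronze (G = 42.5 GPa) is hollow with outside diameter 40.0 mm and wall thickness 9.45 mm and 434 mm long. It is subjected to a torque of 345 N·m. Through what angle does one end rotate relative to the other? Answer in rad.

J = π(d_o⁴ − d_i⁴)/32 = π(0.0400⁴ − 0.0211⁴)/32 = 2.319×10^-7 m⁴.
θ = T·L/(G·J) = 345.0 × 0.434 / (42.5×10⁹ × 2.319×10^-7) = 0.01519 rad.

0.0152 rad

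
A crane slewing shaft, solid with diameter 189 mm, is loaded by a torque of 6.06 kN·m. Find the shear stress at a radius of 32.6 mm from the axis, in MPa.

J = πd⁴/32 = π(0.189)⁴/32 = 1.253×10^-4 m⁴.
Shear stress varies linearly with radius: τ = T·r/J = 6060 × 0.0326 / 1.253×10^-4 = 1.577×10^6 Pa.

1.58 MPa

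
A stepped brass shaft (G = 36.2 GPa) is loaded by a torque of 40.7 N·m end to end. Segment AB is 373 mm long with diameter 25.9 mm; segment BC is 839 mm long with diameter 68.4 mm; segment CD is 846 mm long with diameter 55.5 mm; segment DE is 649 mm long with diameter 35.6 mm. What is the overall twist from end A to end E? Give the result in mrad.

15.6 mrad

J_AB = π(0.0259)⁴/32 = 4.42×10^-8 m⁴; J_BC = π(0.0684)⁴/32 = 2.15×10^-6 m⁴; J_CD = π(0.0555)⁴/32 = 9.31×10^-7 m⁴; J_DE = π(0.0356)⁴/32 = 1.58×10^-7 m⁴.
θ = (T/G)·Σ L_i/J_i = (40.70/36.2×10⁹)·(0.373/4.42×10^-8 + 0.839/2.15×10^-6 + 0.846/9.31×10^-7 + 0.649/1.58×10^-7) = 0.01558 rad.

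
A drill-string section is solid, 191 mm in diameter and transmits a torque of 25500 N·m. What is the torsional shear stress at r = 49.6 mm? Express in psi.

1400 psi

J = πd⁴/32 = π(0.191)⁴/32 = 1.307×10^-4 m⁴.
Shear stress varies linearly with radius: τ = T·r/J = 25500 × 0.0496 / 1.307×10^-4 = 9.680×10^6 Pa.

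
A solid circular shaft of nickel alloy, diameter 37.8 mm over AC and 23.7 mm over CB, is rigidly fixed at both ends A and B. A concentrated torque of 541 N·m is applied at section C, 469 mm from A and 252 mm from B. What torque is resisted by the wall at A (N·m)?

Compatibility: T_A·a/J_AC = T_B·b/J_CB with T_A + T_B = T₀.
J_AC = 2.00×10^-7 m⁴, J_CB = 3.10×10^-8 m⁴, so T_A = T₀·(J_AC/a)/((J_AC/a)+(J_CB/b)) = 420.2 N·m, T_B = 120.8 N·m.

420 N·m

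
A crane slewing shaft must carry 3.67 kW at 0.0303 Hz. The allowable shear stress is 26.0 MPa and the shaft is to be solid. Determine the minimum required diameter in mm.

156 mm

ω = 2π·0.0303 = 0.1904 rad/s, so T = P/ω = 3.67×10³ / 0.1904 = 19280 N·m.
For a solid shaft τ_max = 16T/(πd³), so d = (16T/(π τ_allow))^(1/3) = (16·19280/(π·2.60×10^7))^(1/3) = 0.1557 m.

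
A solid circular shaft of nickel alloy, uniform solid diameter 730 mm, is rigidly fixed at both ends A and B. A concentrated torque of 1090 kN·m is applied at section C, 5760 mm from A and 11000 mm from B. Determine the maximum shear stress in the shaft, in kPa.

With uniform GJ and both ends fixed, compatibility θ_AC = θ_CB gives T_A·a = T_B·b, together with T_A + T_B = T₀.
T_A = T₀·b/(a+b) = 1.090e6·11000/16760 = 715400 N·m; T_B = 374600 N·m.
τ in each portion: τ_AC = 9.37×10^6 Pa, τ_CB = 4.90×10^6 Pa; maximum is in AC.
τ_max = T_AC·r/J = 715400·0.365/0.0279 = 9.366×10^6 Pa.

9370 kPa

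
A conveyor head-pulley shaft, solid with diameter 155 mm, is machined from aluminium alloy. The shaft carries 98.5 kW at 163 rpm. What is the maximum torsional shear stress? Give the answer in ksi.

1.14 ksi

ω = 2π·163/60 = 17.07 rad/s, so T = P/ω = 98.5×10³ / 17.07 = 5771 N·m.
J = πd⁴/32 = π(0.155)⁴/32 = 5.667×10^-5 m⁴.
τ_max = T·r/J = 5771 × 0.0775 / 5.667×10^-5 = 7.892×10^6 Pa.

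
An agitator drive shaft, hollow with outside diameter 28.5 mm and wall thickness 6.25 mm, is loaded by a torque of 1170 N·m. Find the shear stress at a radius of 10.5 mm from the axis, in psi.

30500 psi

J = π(d_o⁴ − d_i⁴)/32 = π(0.0285⁴ − 0.0160⁴)/32 = 5.834×10^-8 m⁴.
Shear stress varies linearly with radius: τ = T·r/J = 1170 × 0.0105 / 5.834×10^-8 = 2.106×10^8 Pa.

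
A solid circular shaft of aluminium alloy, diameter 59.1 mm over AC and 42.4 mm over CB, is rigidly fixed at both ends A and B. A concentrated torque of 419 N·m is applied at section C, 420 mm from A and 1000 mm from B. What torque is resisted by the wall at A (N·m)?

Compatibility: T_A·a/J_AC = T_B·b/J_CB with T_A + T_B = T₀.
J_AC = 1.20×10^-6 m⁴, J_CB = 3.17×10^-7 m⁴, so T_A = T₀·(J_AC/a)/((J_AC/a)+(J_CB/b)) = 377.0 N·m, T_B = 41.95 N·m.

377 N·m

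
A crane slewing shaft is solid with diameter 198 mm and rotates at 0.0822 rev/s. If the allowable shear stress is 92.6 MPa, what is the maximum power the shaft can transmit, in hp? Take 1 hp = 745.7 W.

97.8 hp

J = πd⁴/32 = π(0.198)⁴/32 = 1.509×10^-4 m⁴.
T_max = τ_allow·J/r = 9.26×10^7 × 1.509×10^-4 / 0.0990 = 141100 N·m.
ω = 2π·0.0822 = 0.5165 rad/s, so P_max = T_max·ω = 7.289×10^4 W.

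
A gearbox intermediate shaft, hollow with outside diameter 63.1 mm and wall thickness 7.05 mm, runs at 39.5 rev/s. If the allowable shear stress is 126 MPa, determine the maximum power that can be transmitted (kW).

J = π(d_o⁴ − d_i⁴)/32 = π(0.0631⁴ − 0.0490⁴)/32 = 9.904×10^-7 m⁴.
T_max = τ_allow·J/r = 1.26×10^8 × 9.904×10^-7 / 0.0316 = 3955 N·m.
ω = 2π·39.5 = 248.2 rad/s, so P_max = T_max·ω = 9.817×10^5 W.

982 kW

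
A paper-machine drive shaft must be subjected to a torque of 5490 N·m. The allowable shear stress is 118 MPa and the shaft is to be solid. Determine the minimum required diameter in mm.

For a solid shaft τ_max = 16T/(πd³), so d = (16T/(π τ_allow))^(1/3) = (16·5490/(π·1.18×10^8))^(1/3) = 0.06188 m.

61.9 mm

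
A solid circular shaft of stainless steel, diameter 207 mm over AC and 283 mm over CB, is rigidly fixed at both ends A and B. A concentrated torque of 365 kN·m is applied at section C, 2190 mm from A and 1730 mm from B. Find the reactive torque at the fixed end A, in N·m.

67300 N·m

Compatibility: T_A·a/J_AC = T_B·b/J_CB with T_A + T_B = T₀.
J_AC = 1.80×10^-4 m⁴, J_CB = 6.30×10^-4 m⁴, so T_A = T₀·(J_AC/a)/((J_AC/a)+(J_CB/b)) = 67310 N·m, T_B = 297700 N·m.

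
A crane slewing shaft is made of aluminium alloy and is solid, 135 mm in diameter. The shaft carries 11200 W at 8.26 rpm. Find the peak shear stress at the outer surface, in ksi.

3.89 ksi

ω = 2π·8.26/60 = 0.8650 rad/s, so T = P/ω = 11200 / 0.8650 = 12950 N·m.
J = πd⁴/32 = π(0.135)⁴/32 = 3.261×10^-5 m⁴.
τ_max = T·r/J = 12950 × 0.0675 / 3.261×10^-5 = 2.680×10^7 Pa.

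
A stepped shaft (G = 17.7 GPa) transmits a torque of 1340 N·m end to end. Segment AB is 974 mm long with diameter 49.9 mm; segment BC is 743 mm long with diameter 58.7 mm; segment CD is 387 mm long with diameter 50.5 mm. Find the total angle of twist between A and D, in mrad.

215 mrad

J_AB = π(0.0499)⁴/32 = 6.09×10^-7 m⁴; J_BC = π(0.0587)⁴/32 = 1.17×10^-6 m⁴; J_CD = π(0.0505)⁴/32 = 6.39×10^-7 m⁴.
θ = (T/G)·Σ L_i/J_i = (1340/17.7×10⁹)·(0.974/6.09×10^-7 + 0.743/1.17×10^-6 + 0.387/6.39×10^-7) = 0.2153 rad.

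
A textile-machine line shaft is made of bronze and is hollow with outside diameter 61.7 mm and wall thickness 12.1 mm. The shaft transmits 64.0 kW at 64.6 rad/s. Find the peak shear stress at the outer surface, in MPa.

24.9 MPa

ω = 64.6 rad/s, so T = P/ω = 64.0×10³ / 64.60 = 990.7 N·m.
J = π(d_o⁴ − d_i⁴)/32 = π(0.0617⁴ − 0.0375⁴)/32 = 1.229×10^-6 m⁴.
τ_max = T·r/J = 990.7 × 0.0309 / 1.229×10^-6 = 2.488×10^7 Pa.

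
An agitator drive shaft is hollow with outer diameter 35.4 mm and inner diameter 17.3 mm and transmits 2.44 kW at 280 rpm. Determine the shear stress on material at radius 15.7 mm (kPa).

8990 kPa

ω = 2π·280/60 = 29.32 rad/s, so T = P/ω = 2.44×10³ / 29.32 = 83.22 N·m.
J = π(d_o⁴ − d_i⁴)/32 = π(0.0354⁴ − 0.0173⁴)/32 = 1.454×10^-7 m⁴.
Shear stress varies linearly with radius: τ = T·r/J = 83.22 × 0.0157 / 1.454×10^-7 = 8.987×10^6 Pa.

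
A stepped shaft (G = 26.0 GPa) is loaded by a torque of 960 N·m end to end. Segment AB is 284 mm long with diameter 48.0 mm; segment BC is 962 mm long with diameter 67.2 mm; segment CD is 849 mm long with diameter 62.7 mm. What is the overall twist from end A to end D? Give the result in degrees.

J_AB = π(0.0480)⁴/32 = 5.21×10^-7 m⁴; J_BC = π(0.0672)⁴/32 = 2.00×10^-6 m⁴; J_CD = π(0.0627)⁴/32 = 1.52×10^-6 m⁴.
θ = (T/G)·Σ L_i/J_i = (960.0/26.0×10⁹)·(0.284/5.21×10^-7 + 0.962/2.00×10^-6 + 0.849/1.52×10^-6) = 0.05852 rad.

3.35°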